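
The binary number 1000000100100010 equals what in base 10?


1000000100100010 in decimal = 33058

33058


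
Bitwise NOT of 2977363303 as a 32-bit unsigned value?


~0b10110001011101101111010101100111 = 0b1001110100010010000101010011000 = 1317603992 (32-bit unsigned)

1317603992


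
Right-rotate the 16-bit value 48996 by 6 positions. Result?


Rotate 0b1011111101100100 right by 6 (16-bit) = 0b1001001011111101 = 37629

37629


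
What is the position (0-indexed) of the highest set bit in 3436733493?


0b11001100110110000110010000110101. Highest set bit at position 31

31


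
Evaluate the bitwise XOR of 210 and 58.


0b11010010 ^ 0b111010 = 0b11101000 = 232

232


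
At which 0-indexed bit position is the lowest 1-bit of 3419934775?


0b11001011110110000001000000110111. Lowest set bit at position 0

0


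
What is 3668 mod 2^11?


3668 & 2047 = 1620

1620


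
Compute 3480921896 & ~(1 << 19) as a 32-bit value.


3480921896 & ~(1 << 19) = 3480397608

3480397608


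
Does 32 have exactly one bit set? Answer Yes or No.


0b100000. Only one bit set => Yes

Yes


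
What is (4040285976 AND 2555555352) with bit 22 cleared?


Step 1: 4040285976 & 2555555352 = 2421198360
Step 2: 2421198360 & ~(1 << 22) = 2417004056

2417004056


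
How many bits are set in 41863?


0b1010001110000111 has 8 set bits

8


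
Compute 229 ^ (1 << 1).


229 ^ (1 << 1) = 229 ^ 2 = 231

231


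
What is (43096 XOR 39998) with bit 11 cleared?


Step 1: 43096 ^ 39998 = 13414
Step 2: 13414 & ~(1 << 11) = 13414

13414


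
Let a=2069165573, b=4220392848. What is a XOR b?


2069165573 ^ 4220392848 = 2161828757

2161828757


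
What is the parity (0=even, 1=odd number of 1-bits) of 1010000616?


0b111100001100110110001011101000 has 15 ones => parity 1

1


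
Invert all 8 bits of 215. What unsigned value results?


215 ^ 255 = 40

40


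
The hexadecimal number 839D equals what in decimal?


839D hex = 33693 decimal

33693


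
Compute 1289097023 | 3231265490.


0b1001100110101100000111100111111 | 0b11000000100110010011001011010010 = 0b11001100110111110011111111111111 = 3437182975

3437182975


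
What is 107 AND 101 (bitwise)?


0b1101011 & 0b1100101 = 0b1100001 = 97

97


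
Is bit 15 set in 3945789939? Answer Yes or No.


0b11101011001011111111100111110011, bit 15 = 1. Yes

Yes


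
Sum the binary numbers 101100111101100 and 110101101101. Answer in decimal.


101100111101100 + 110101101101 = 110011101011001 = 26457

26457


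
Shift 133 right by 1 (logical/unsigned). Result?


0b10000101 >> 1 = 0b1000010 = 66

66


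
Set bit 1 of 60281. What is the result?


60281 | (1 << 1) = 60281 | 2 = 60283

60283


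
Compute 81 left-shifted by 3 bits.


0b1010001 << 3 = 0b1010001000 = 648

648


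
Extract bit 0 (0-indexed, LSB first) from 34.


0b100010, position 0 = 0

0


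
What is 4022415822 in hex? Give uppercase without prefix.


4022415822 = EFC131CE hex

EFC131CE


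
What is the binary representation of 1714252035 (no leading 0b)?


1714252035 = 1100110001011010110100100000011 in binary

1100110001011010110100100000011


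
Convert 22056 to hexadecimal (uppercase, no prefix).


22056 = 5628 hex

5628


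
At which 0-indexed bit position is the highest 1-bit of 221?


0b11011101. Highest set bit at position 7

7


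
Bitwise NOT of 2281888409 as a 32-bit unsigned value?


~0b10001000000000101101101010011001 = 0b1110111111111010010010101100110 = 2013078886 (32-bit unsigned)

2013078886


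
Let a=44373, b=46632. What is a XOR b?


44373 ^ 46632 = 7037

7037


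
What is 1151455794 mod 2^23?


1151455794 & 8388607 = 2216498

2216498


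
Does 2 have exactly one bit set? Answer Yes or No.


0b10. Only one bit set => Yes

Yes


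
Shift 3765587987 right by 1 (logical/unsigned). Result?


0b11100000011100100101000000010011 >> 1 = 0b1110000001110010010100000001001 = 1882793993

1882793993


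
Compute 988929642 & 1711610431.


0b111010111100011101111001101010 & 0b1100110000001010001101000111111 = 0b100010000000010001101000101010 = 570497578

570497578


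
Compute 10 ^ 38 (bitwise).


0b1010 ^ 0b100110 = 0b101100 = 44

44


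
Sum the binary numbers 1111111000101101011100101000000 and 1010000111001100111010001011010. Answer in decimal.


1111111000101101011100101000000 + 1010000111001100111010001011010 = 11001111111111010010110110011010 = 3489475994

3489475994


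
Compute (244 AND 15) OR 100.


Step 1: 244 & 15 = 4
Step 2: 4 | 100 = 100

100


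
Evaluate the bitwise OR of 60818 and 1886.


0b1110110110010010 | 0b11101011110 = 0b1110111111011110 = 61406

61406


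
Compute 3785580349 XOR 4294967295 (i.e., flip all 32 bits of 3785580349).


3785580349 ^ 4294967295 = 509386946

509386946


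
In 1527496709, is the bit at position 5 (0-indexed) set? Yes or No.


0b1011011000010111100000000000101, bit 5 = 0. No

No


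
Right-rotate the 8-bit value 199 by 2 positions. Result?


Rotate 0b11000111 right by 2 (8-bit) = 0b11110001 = 241

241


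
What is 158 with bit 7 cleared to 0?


158 & ~(1 << 7) = 30

30


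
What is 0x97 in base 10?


97 hex = 151 decimal

151


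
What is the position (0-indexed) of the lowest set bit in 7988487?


0b11110011110010100000111. Lowest set bit at position 0

0


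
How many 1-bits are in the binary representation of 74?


0b1001010 has 3 set bits

3


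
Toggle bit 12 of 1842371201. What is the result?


1842371201 ^ (1 << 12) = 1842371201 ^ 4096 = 1842367105

1842367105


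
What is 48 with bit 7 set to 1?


48 | (1 << 7) = 48 | 128 = 176

176


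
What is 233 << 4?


0b11101001 << 4 = 0b111010010000 = 3728

3728


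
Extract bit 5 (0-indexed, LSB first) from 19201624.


0b1001001001111111001011000, position 5 = 0

0


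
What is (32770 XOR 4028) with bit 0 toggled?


Step 1: 32770 ^ 4028 = 36798
Step 2: 36798 ^ (1 << 0) = 36798 ^ 1 = 36799

36799


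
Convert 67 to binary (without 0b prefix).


67 = 1000011 in binary

1000011


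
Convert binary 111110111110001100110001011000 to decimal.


111110111110001100110001011000 in decimal = 1056492632

1056492632


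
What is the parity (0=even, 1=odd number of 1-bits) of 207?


0b11001111 has 6 ones => parity 0

0


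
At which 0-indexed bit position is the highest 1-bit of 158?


0b10011110. Highest set bit at position 7

7


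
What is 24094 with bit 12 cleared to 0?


24094 & ~(1 << 12) = 19998

19998


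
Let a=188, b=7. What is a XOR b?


188 ^ 7 = 187

187


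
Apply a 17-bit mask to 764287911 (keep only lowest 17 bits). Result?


764287911 & 131071 = 7079

7079


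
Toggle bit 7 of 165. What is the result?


165 ^ (1 << 7) = 165 ^ 128 = 37

37


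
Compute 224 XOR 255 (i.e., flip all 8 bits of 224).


224 ^ 255 = 31

31


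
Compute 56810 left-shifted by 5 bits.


0b1101110111101010 << 5 = 0b110111011110101000000 = 1817920

1817920


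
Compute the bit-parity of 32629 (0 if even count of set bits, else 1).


0b111111101110101 has 12 ones => parity 0

0


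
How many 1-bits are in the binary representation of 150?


0b10010110 has 4 set bits

4


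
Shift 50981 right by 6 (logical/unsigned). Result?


0b1100011100100101 >> 6 = 0b1100011100 = 796

796


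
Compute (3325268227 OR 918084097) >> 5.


Step 1: 3325268227 | 918084097 = 4139506435
Step 2: 4139506435 >> 5 = 129359576

129359576


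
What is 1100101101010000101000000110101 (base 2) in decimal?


1100101101010000101000000110101 in decimal = 1705529397

1705529397


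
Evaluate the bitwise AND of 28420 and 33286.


0b110111100000100 & 0b1000001000000110 = 0b1000000100 = 516

516


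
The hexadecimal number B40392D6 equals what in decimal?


B40392D6 hex = 3020133078 decimal

3020133078


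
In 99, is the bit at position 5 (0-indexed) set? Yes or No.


0b1100011, bit 5 = 1. Yes

Yes


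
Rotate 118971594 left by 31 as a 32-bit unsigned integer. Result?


Rotate 0b111000101110101110011001010 left by 31 (32-bit) = 0b11100010111010111001100101 = 59485797

59485797


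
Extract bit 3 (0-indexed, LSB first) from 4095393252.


0b11110100000110101011110111100100, position 3 = 0

0


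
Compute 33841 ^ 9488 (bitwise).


0b1000010000110001 ^ 0b10010100010000 = 0b1010000100100001 = 41249

41249


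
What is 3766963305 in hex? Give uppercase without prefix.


3766963305 = E0874C69 hex

E0874C69


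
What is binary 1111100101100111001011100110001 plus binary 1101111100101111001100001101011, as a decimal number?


1111100101100111001011100110001 + 1101111100101111001100001101011 = 11101100010010110010111110011100 = 3964350364

3964350364


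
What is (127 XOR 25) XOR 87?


Step 1: 127 ^ 25 = 102
Step 2: 102 ^ 87 = 49

49


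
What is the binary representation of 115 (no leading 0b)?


115 = 1110011 in binary

1110011


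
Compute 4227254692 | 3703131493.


0b11111011111101101100100110100100 | 0b11011100101110010100110101100101 = 0b11111111111111111100110111100101 = 4294954469

4294954469


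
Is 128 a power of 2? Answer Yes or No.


0b10000000. Only one bit set => Yes

Yes


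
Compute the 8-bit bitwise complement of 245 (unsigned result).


~0b11110101 = 0b1010 = 10 (8-bit unsigned)

10


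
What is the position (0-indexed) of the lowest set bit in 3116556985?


0b10111001110000101110001010111001. Lowest set bit at position 0

0


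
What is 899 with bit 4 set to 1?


899 | (1 << 4) = 899 | 16 = 915

915


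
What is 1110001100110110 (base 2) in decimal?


1110001100110110 in decimal = 58166

58166


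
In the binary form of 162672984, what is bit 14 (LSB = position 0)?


0b1001101100100011000101011000, position 14 = 0

0


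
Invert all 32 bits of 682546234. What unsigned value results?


682546234 ^ 4294967295 = 3612421061

3612421061


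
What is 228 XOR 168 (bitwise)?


0b11100100 ^ 0b10101000 = 0b1001100 = 76

76


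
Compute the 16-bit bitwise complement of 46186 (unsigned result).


~0b1011010001101010 = 0b100101110010101 = 19349 (16-bit unsigned)

19349


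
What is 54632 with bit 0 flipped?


54632 ^ (1 << 0) = 54632 ^ 1 = 54633

54633


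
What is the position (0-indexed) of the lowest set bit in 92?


0b1011100. Lowest set bit at position 2

2


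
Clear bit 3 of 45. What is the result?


45 & ~(1 << 3) = 37

37


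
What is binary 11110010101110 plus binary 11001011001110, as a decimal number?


11110010101110 + 11001011001110 = 110111101111100 = 28540

28540


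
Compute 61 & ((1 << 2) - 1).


61 & 3 = 1

1


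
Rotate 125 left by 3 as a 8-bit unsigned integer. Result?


Rotate 0b1111101 left by 3 (8-bit) = 0b11101011 = 235

235


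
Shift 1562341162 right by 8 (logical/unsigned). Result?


0b1011101000111110110111100101010 >> 8 = 0b10111010001111101101111 = 6102895

6102895


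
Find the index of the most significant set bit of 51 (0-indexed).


0b110011. Highest set bit at position 5

5


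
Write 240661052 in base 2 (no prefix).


240661052 = 1110010110000011001000111100 in binary

1110010110000011001000111100


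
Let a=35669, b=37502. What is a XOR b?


35669 ^ 37502 = 6443

6443


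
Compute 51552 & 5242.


0b1100100101100000 & 0b1010001111010 = 0b1100000 = 96

96


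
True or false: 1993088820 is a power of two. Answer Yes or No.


0b1110110110011000001111100110100. Multiple bits set => No

No


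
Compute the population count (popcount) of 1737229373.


0b1100111100011000000010000111101 has 14 set bits

14


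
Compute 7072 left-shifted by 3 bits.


0b1101110100000 << 3 = 0b1101110100000000 = 56576

56576


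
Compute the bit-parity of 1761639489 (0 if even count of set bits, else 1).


0b1101001000000000111110001000001 has 11 ones => parity 1

1


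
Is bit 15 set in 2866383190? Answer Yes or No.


0b10101010110110011000100101010110, bit 15 = 1. Yes

Yes


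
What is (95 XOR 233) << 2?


Step 1: 95 ^ 233 = 182
Step 2: 182 << 2 = 728

728


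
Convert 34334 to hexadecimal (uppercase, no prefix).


34334 = 861E hex

861E


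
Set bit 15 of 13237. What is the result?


13237 | (1 << 15) = 13237 | 32768 = 46005

46005


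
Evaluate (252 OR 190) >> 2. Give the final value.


Step 1: 252 | 190 = 254
Step 2: 254 >> 2 = 63

63


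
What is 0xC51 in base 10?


C51 hex = 3153 decimal

3153


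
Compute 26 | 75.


0b11010 | 0b1001011 = 0b1011011 = 91

91


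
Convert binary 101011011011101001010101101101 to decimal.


101011011011101001010101101101 in decimal = 728667501

728667501


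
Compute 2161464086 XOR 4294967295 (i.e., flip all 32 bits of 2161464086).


2161464086 ^ 4294967295 = 2133503209

2133503209


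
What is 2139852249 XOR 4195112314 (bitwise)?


0b1111111100010111000110111011001 ^ 0b11111010000011000101010101111010 = 0b10000101100001111101100010100011 = 2240272547

2240272547


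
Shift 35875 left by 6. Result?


0b1000110000100011 << 6 = 0b1000110000100011000000 = 2296000

2296000


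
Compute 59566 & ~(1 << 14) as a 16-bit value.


59566 & ~(1 << 14) = 43182

43182


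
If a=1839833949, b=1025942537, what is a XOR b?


1839833949 ^ 1025942537 = 1351550804

1351550804


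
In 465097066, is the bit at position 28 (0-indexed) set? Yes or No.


0b11011101110001101000101101010, bit 28 = 1. Yes

Yes


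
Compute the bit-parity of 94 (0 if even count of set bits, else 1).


0b1011110 has 5 ones => parity 1

1


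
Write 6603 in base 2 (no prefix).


6603 = 1100111001011 in binary

1100111001011


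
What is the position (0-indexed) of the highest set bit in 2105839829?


0b1111101100001001001000011010101. Highest set bit at position 30

30


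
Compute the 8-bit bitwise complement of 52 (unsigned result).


~0b110100 = 0b11001011 = 203 (8-bit unsigned)

203


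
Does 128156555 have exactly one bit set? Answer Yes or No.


0b111101000111000001110001011. Multiple bits set => No

No


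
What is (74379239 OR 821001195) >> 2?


Step 1: 74379239 | 821001195 = 888143855
Step 2: 888143855 >> 2 = 222035963

222035963


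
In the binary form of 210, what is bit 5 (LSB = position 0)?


0b11010010, position 5 = 0

0


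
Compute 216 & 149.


0b11011000 & 0b10010101 = 0b10010000 = 144

144


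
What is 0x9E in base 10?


9E hex = 158 decimal

158


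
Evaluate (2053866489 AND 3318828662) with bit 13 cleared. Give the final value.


Step 1: 2053866489 & 3318828662 = 1078002288
Step 2: 1078002288 & ~(1 << 13) = 1078002288

1078002288


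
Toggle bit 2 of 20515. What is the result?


20515 ^ (1 << 2) = 20515 ^ 4 = 20519

20519


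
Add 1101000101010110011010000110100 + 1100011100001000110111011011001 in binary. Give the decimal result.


1101000101010110011010000110100 + 1100011100001000110111011011001 = 11001100001011111010001100001101 = 3425673997

3425673997


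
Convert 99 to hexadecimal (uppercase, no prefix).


99 = 63 hex

63


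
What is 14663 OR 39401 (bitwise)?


0b11100101000111 | 0b1001100111101001 = 0b1011100111101111 = 47599

47599


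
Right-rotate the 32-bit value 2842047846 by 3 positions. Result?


Rotate 0b10101001011001100011010101100110 right by 3 (32-bit) = 0b11010101001011001100011010101100 = 3576481452

3576481452


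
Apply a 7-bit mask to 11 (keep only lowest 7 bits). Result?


11 & 127 = 11

11


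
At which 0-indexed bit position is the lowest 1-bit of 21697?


0b101010011000001. Lowest set bit at position 0

0


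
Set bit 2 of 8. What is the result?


8 | (1 << 2) = 8 | 4 = 12

12


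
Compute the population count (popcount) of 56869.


0b1101111000100101 has 9 set bits

9


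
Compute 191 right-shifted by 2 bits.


0b10111111 >> 2 = 0b101111 = 47

47


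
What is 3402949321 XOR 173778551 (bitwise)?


0b11001010110101001110001011001001 ^ 0b1010010110111010011001110111 = 0b11000000100011110100010010111110 = 3230614718

3230614718


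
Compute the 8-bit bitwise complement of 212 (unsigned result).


~0b11010100 = 0b101011 = 43 (8-bit unsigned)

43


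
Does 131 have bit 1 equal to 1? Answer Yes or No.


0b10000011, bit 1 = 1. Yes

Yes


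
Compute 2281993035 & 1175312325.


0b10001000000001000111001101001011 & 0b1000110000011011101011111000101 = 0b1000101001101000001 = 283457

283457


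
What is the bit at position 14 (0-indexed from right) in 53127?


0b1100111110000111, position 14 = 1

1


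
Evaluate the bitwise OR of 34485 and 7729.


0b1000011010110101 | 0b1111000110001 = 0b1001111010110101 = 40629

40629


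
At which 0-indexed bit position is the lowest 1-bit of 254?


0b11111110. Lowest set bit at position 1

1


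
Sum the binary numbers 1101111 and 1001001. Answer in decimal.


1101111 + 1001001 = 10111000 = 184

184


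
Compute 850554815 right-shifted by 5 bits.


0b110010101100100110111110111111 >> 5 = 0b1100101011001001101111101 = 26579837

26579837


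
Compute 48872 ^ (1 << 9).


48872 ^ (1 << 9) = 48872 ^ 512 = 48360

48360


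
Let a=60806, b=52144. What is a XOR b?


60806 ^ 52144 = 9782

9782


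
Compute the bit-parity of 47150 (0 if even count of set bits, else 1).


0b1011100000101110 has 8 ones => parity 0

0


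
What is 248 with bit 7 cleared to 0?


248 & ~(1 << 7) = 120

120


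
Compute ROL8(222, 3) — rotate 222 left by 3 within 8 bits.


Rotate 0b11011110 left by 3 (8-bit) = 0b11110110 = 246

246


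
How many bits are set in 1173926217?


0b1000101111110001011000101001001 has 15 set bits

15


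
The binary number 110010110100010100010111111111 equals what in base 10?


110010110100010100010111111111 in decimal = 852575743

852575743


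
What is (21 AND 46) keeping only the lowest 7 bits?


Step 1: 21 & 46 = 4
Step 2: 4 & 127 = 4

4


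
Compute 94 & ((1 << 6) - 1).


94 & 63 = 30

30


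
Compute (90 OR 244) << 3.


Step 1: 90 | 244 = 254
Step 2: 254 << 3 = 2032

2032


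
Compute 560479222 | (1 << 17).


560479222 | (1 << 17) = 560479222 | 131072 = 560610294

560610294


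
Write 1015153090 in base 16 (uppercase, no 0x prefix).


1015153090 = 3C8201C2 hex

3C8201C2


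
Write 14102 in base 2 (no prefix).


14102 = 11011100010110 in binary

11011100010110


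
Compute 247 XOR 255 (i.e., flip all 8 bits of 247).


247 ^ 255 = 8

8


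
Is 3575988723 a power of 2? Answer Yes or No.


0b11010101001001010100000111110011. Multiple bits set => No

No


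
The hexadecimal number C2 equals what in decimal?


C2 hex = 194 decimal

194


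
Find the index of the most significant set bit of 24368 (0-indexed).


0b101111100110000. Highest set bit at position 14

14


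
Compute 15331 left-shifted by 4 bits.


0b11101111100011 << 4 = 0b111011111000110000 = 245296

245296


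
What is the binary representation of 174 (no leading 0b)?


174 = 10101110 in binary

10101110


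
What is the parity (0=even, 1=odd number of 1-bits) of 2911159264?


0b10101101100001001100001111100000 has 14 ones => parity 0

0


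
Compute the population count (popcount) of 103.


0b1100111 has 5 set bits

5


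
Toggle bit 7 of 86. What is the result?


86 ^ (1 << 7) = 86 ^ 128 = 214

214


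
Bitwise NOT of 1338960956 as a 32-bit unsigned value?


~0b1001111110011101110110000111100 = 0b10110000001100010001001111000011 = 2956006339 (32-bit unsigned)

2956006339


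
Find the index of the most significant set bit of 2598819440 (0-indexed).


0b10011010111001101101011001110000. Highest set bit at position 31

31


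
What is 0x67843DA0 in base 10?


67843DA0 hex = 1736719776 decimal

1736719776


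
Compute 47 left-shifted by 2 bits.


0b101111 << 2 = 0b10111100 = 188

188


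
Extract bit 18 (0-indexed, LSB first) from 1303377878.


0b1001101101011111111011111010110, position 18 = 1

1


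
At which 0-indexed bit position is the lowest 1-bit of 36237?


0b1000110110001101. Lowest set bit at position 0

0


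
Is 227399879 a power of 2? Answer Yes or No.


0b1101100011011101100011000111. Multiple bits set => No

No


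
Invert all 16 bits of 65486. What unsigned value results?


65486 ^ 65535 = 49

49


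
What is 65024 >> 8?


0b1111111000000000 >> 8 = 0b11111110 = 254

254


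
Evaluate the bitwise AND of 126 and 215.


0b1111110 & 0b11010111 = 0b1010110 = 86

86


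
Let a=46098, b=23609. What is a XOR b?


46098 ^ 23609 = 59435

59435


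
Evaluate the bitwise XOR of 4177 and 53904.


0b1000001010001 ^ 0b1101001010010000 = 0b1100001011000001 = 49857

49857


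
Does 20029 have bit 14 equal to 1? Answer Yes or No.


0b100111000111101, bit 14 = 1. Yes

Yes


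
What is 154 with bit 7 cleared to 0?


154 & ~(1 << 7) = 26

26


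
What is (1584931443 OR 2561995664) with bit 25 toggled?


Step 1: 1584931443 | 2561995664 = 3741119475
Step 2: 3741119475 ^ (1 << 25) = 3741119475 ^ 33554432 = 3707565043

3707565043


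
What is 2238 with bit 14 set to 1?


2238 | (1 << 14) = 2238 | 16384 = 18622

18622


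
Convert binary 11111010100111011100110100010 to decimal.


11111010100111011100110100010 in decimal = 525580706

525580706


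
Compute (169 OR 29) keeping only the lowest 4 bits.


Step 1: 169 | 29 = 189
Step 2: 189 & 15 = 13

13


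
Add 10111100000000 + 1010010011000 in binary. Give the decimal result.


10111100000000 + 1010010011000 = 100001110011000 = 17304

17304


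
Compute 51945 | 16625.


0b1100101011101001 | 0b100000011110001 = 0b1100101011111001 = 51961

51961


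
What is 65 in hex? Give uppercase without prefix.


65 = 41 hex

41


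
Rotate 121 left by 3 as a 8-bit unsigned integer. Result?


Rotate 0b1111001 left by 3 (8-bit) = 0b11001011 = 203

203


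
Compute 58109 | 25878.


0b1110001011111101 | 0b110010100010110 = 0b1110011111111111 = 59391

59391


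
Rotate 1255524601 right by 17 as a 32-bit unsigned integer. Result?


Rotate 0b1001010110101011100100011111001 right by 17 (32-bit) = 0b11100100011111001010010101101010 = 3833374058

3833374058


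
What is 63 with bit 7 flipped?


63 ^ (1 << 7) = 63 ^ 128 = 191

191


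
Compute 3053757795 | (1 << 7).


3053757795 | (1 << 7) = 3053757795 | 128 = 3053757923

3053757923


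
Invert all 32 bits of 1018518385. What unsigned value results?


1018518385 ^ 4294967295 = 3276448910

3276448910


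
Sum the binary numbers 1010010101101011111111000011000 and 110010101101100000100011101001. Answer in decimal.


1010010101101011111111000011000 + 110010101101100000100011101001 = 10000101011011000000011100000001 = 2238449409

2238449409


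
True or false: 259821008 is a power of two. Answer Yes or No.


0b1111011111001000110111010000. Multiple bits set => No

No


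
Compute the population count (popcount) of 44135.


0b1010110001100111 has 9 set bits

9


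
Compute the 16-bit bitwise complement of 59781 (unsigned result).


~0b1110100110000101 = 0b1011001111010 = 5754 (16-bit unsigned)

5754


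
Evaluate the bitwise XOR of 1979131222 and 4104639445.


0b1110101111101110010010101010110 ^ 0b11110100101001111101001111010101 = 0b10000001010100001111011010000011 = 2169566851

2169566851


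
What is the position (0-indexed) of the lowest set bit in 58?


0b111010. Lowest set bit at position 1

1


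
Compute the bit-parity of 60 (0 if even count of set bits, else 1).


0b111100 has 4 ones => parity 0

0


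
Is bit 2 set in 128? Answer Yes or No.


0b10000000, bit 2 = 0. No

No


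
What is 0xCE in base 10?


CE hex = 206 decimal

206


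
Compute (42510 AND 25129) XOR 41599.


Step 1: 42510 & 25129 = 8712
Step 2: 8712 ^ 41599 = 32887

32887


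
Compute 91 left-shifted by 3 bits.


0b1011011 << 3 = 0b1011011000 = 728

728


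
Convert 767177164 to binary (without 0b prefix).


767177164 = 101101101110100011000111001100 in binary

101101101110100011000111001100


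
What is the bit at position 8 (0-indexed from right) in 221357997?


0b1101001100011010011110101101, position 8 = 1

1


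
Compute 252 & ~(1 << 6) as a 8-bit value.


252 & ~(1 << 6) = 188

188


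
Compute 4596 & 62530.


0b1000111110100 & 0b1111010001000010 = 0b1000001000000 = 4160

4160


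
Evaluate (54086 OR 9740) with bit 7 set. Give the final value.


Step 1: 54086 | 9740 = 63310
Step 2: 63310 | (1 << 7) = 63310 | 128 = 63438

63438


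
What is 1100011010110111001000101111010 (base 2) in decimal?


1100011010110111001000101111010 in decimal = 1666945402

1666945402


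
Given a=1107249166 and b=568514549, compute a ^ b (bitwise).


1107249166 ^ 568514549 = 1612554235

1612554235


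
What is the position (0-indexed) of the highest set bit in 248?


0b11111000. Highest set bit at position 7

7


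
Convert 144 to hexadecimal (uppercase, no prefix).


144 = 90 hex

90


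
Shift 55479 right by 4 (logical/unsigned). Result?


0b1101100010110111 >> 4 = 0b110110001011 = 3467

3467


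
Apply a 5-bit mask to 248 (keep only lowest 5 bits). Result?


248 & 31 = 24

24


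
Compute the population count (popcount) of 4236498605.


0b11111100100000111101011010101101 has 19 set bits

19


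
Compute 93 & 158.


0b1011101 & 0b10011110 = 0b11100 = 28

28


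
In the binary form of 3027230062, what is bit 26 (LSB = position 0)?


0b10110100011011111101110101101110, position 26 = 1

1


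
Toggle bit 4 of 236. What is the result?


236 ^ (1 << 4) = 236 ^ 16 = 252

252


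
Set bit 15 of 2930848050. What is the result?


2930848050 | (1 << 15) = 2930848050 | 32768 = 2930880818

2930880818


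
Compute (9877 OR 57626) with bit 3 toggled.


Step 1: 9877 | 57626 = 59295
Step 2: 59295 ^ (1 << 3) = 59295 ^ 8 = 59287

59287


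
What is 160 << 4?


0b10100000 << 4 = 0b101000000000 = 2560

2560


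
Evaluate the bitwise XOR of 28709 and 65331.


0b111000000100101 ^ 0b1111111100110011 = 0b1000111100010110 = 36630

36630


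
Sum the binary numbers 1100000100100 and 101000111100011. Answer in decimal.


1100000100100 + 101000111100011 = 110101000000111 = 27143

27143


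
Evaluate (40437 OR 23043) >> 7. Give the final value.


Step 1: 40437 | 23043 = 57335
Step 2: 57335 >> 7 = 447

447


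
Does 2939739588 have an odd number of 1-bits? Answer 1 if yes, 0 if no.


0b10101111001110001101110111000100 has 18 ones => parity 0

0


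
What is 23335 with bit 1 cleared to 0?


23335 & ~(1 << 1) = 23333

23333


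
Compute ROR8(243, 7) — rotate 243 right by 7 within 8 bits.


Rotate 0b11110011 right by 7 (8-bit) = 0b11100111 = 231

231


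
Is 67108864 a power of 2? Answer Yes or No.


0b100000000000000000000000000. Only one bit set => Yes

Yes


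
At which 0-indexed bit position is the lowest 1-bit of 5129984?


0b10011100100011100000000. Lowest set bit at position 8

8


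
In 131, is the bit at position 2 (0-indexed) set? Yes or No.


0b10000011, bit 2 = 0. No

No


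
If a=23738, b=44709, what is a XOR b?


23738 ^ 44709 = 61983

61983


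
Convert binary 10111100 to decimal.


10111100 in decimal = 188

188


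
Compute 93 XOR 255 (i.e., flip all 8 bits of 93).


93 ^ 255 = 162

162


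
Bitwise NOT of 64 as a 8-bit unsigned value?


~0b1000000 = 0b10111111 = 191 (8-bit unsigned)

191


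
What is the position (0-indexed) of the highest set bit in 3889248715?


0b11100111110100010011100111001011. Highest set bit at position 31

31


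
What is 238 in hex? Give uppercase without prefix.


238 = EE hex

EE


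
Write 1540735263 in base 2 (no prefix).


1540735263 = 1011011110101011100000100011111 in binary

1011011110101011100000100011111


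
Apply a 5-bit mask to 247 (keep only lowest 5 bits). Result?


247 & 31 = 23

23


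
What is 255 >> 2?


0b11111111 >> 2 = 0b111111 = 63

63


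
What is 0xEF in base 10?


EF hex = 239 decimal

239


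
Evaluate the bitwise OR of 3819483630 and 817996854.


0b11100011101010001011000111101110 | 0b110000110000011010010000110110 = 0b11110011111010011011010111111110 = 4092179966

4092179966


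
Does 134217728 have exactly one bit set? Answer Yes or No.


0b1000000000000000000000000000. Only one bit set => Yes

Yes


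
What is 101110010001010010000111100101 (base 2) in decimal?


101110010001010010000111100101 in decimal = 776282597

776282597


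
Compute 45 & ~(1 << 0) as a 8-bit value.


45 & ~(1 << 0) = 44

44


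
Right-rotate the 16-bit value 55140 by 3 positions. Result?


Rotate 0b1101011101100100 right by 3 (16-bit) = 0b1001101011101100 = 39660

39660


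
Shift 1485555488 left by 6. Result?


0b1011000100010111100011100100000 << 6 = 0b1011000100010111100011100100000000000 = 95075551232

95075551232


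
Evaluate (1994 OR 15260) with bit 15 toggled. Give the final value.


Step 1: 1994 | 15260 = 16350
Step 2: 16350 ^ (1 << 15) = 16350 ^ 32768 = 49118

49118


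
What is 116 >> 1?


0b1110100 >> 1 = 0b111010 = 58

58


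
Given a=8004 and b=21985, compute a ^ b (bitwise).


8004 ^ 21985 = 19109

19109


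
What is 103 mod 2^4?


103 & 15 = 7

7


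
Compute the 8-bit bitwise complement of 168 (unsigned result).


~0b10101000 = 0b1010111 = 87 (8-bit unsigned)

87


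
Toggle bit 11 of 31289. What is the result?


31289 ^ (1 << 11) = 31289 ^ 2048 = 29241

29241


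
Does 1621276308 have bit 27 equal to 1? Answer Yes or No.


0b1100000101000101011011010010100, bit 27 = 0. No

No


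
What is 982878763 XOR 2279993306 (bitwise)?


0b111010100101011000101000101011 ^ 0b10000111111001011110111111011010 = 0b10111101011100000110010111110001 = 3178259953

3178259953


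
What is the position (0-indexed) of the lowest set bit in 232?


0b11101000. Lowest set bit at position 3

3


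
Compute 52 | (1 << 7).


52 | (1 << 7) = 52 | 128 = 180

180


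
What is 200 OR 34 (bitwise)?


0b11001000 | 0b100010 = 0b11101010 = 234

234


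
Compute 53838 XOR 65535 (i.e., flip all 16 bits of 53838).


53838 ^ 65535 = 11697

11697


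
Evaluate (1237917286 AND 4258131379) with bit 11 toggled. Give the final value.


Step 1: 1237917286 & 4258131379 = 1237912610
Step 2: 1237912610 ^ (1 << 11) = 1237912610 ^ 2048 = 1237910562

1237910562


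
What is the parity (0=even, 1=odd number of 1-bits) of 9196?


0b10001111101100 has 8 ones => parity 0

0


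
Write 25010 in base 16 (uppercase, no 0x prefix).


25010 = 61B2 hex

61B2


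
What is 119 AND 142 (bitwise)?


0b1110111 & 0b10001110 = 0b110 = 6

6


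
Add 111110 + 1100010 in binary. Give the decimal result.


111110 + 1100010 = 10100000 = 160

160


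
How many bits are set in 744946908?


0b101100011001101111110011011100 has 18 set bits

18


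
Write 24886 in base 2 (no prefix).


24886 = 110000100110110 in binary

110000100110110


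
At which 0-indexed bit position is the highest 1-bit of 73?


0b1001001. Highest set bit at position 6

6


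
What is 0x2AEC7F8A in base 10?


2AEC7F8A hex = 720142218 decimal

720142218


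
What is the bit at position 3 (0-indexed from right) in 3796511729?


0b11100010010010100010101111110001, position 3 = 0

0


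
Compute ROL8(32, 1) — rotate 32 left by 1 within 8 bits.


Rotate 0b100000 left by 1 (8-bit) = 0b1000000 = 64

64


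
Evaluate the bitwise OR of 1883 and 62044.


0b11101011011 | 0b1111001001011100 = 0b1111011101011111 = 63327

63327


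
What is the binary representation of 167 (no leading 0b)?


167 = 10100111 in binary

10100111


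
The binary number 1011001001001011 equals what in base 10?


1011001001001011 in decimal = 45643

45643


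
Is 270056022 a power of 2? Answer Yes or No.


0b10000000110001011101001010110. Multiple bits set => No

No


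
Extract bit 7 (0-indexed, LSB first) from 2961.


0b101110010001, position 7 = 1

1


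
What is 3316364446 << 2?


0b11000101101010111011010010011110 << 2 = 0b1100010110101011101101001001111000 = 13265457784

13265457784


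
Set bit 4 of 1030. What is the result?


1030 | (1 << 4) = 1030 | 16 = 1046

1046


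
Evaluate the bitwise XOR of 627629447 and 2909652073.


0b100101011010001101110110000111 ^ 0b10101101011011011100010001101001 = 0b10001000000001010001100111101110 = 2282035694

2282035694


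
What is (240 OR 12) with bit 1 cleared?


Step 1: 240 | 12 = 252
Step 2: 252 & ~(1 << 1) = 252

252


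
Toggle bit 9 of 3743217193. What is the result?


3743217193 ^ (1 << 9) = 3743217193 ^ 512 = 3743216681

3743216681


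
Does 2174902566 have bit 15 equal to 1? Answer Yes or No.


0b10000001101000100110000100100110, bit 15 = 0. No

No


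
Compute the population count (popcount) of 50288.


0b1100010001110000 has 6 set bits

6


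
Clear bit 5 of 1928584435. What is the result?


1928584435 & ~(1 << 5) = 1928584403

1928584403


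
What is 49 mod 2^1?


49 & 1 = 1

1


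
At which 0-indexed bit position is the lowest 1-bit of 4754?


0b1001010010010. Lowest set bit at position 1

1


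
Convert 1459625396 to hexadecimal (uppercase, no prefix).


1459625396 = 57001DB4 hex

57001DB4


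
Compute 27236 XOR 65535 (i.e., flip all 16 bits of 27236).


27236 ^ 65535 = 38299

38299


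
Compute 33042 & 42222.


0b1000000100010010 & 0b1010010011101110 = 0b1000000000000010 = 32770

32770


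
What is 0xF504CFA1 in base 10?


F504CFA1 hex = 4110733217 decimal

4110733217


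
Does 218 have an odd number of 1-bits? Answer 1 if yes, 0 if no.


0b11011010 has 5 ones => parity 1

1


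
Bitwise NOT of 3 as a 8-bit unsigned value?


~0b11 = 0b11111100 = 252 (8-bit unsigned)

252


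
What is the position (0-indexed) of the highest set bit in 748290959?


0b101100100110100000001110001111. Highest set bit at position 29

29


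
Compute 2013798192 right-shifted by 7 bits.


0b1111000000010000001111100110000 >> 7 = 0b111100000001000000111110 = 15732798

15732798


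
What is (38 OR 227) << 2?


Step 1: 38 | 227 = 231
Step 2: 231 << 2 = 924

924


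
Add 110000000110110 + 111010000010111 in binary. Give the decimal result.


110000000110110 + 111010000010111 = 1101010001001101 = 54349

54349


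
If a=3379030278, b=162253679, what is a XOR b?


3379030278 ^ 162253679 = 3234603625

3234603625


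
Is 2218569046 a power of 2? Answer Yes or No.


0b10000100001111001010110101010110. Multiple bits set => No

No


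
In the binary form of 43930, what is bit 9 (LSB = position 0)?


0b1010101110011010, position 9 = 1

1


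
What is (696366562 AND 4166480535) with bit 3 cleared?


Step 1: 696366562 & 4166480535 = 671166594
Step 2: 671166594 & ~(1 << 3) = 671166594

671166594


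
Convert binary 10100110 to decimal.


10100110 in decimal = 166

166


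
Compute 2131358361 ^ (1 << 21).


2131358361 ^ (1 << 21) = 2131358361 ^ 2097152 = 2133455513

2133455513


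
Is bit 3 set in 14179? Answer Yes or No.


0b11011101100011, bit 3 = 0. No

No


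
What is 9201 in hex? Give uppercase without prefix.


9201 = 23F1 hex

23F1


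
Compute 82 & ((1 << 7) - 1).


82 & 127 = 82

82


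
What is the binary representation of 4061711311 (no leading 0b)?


4061711311 = 11110010000110001100101111001111 in binary

11110010000110001100101111001111


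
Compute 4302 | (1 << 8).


4302 | (1 << 8) = 4302 | 256 = 4558

4558


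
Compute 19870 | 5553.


0b100110110011110 | 0b1010110110001 = 0b101110110111111 = 23999

23999


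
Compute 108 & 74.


0b1101100 & 0b1001010 = 0b1001000 = 72

72


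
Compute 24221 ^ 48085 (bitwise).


0b101111010011101 ^ 0b1011101111010101 = 0b1110010101001000 = 58696

58696


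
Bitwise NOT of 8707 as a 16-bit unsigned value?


~0b10001000000011 = 0b1101110111111100 = 56828 (16-bit unsigned)

56828


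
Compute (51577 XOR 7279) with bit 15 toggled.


Step 1: 51577 ^ 7279 = 54550
Step 2: 54550 ^ (1 << 15) = 54550 ^ 32768 = 21782

21782


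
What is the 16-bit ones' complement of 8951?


8951 ^ 65535 = 56584

56584


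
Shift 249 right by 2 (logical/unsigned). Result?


0b11111001 >> 2 = 0b111110 = 62

62


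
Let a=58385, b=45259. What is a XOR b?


58385 ^ 45259 = 21722

21722


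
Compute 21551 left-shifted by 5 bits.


0b101010000101111 << 5 = 0b10101000010111100000 = 689632

689632


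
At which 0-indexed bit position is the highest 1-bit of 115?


0b1110011. Highest set bit at position 6

6


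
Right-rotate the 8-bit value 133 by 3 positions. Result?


Rotate 0b10000101 right by 3 (8-bit) = 0b10110000 = 176

176


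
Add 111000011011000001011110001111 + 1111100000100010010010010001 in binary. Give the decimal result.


111000011011000001011110001111 + 1111100000100010010010010001 = 1000111111011100011110000100000 = 1206795296

1206795296


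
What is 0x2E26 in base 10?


2E26 hex = 11814 decimal

11814


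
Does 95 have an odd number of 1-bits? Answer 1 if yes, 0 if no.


0b1011111 has 6 ones => parity 0

0


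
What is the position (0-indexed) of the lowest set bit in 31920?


0b111110010110000. Lowest set bit at position 4

4


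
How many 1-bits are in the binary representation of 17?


0b10001 has 2 set bits

2


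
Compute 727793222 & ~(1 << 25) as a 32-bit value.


727793222 & ~(1 << 25) = 694238790

694238790


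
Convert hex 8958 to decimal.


8958 hex = 35160 decimal

35160


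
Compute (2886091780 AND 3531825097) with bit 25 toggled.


Step 1: 2886091780 & 3531825097 = 2147632128
Step 2: 2147632128 ^ (1 << 25) = 2147632128 ^ 33554432 = 2181186560

2181186560


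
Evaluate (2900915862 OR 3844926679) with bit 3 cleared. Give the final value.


Step 1: 2900915862 | 3844926679 = 3991731927
Step 2: 3991731927 & ~(1 << 3) = 3991731927

3991731927


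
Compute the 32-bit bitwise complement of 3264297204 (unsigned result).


~0b11000010100100010011100011110100 = 0b111101011011101100011100001011 = 1030670091 (32-bit unsigned)

1030670091


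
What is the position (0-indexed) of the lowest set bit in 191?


0b10111111. Lowest set bit at position 0

0


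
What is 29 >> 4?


0b11101 >> 4 = 0b1 = 1

1


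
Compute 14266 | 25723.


0b11011110111010 | 0b110010001111011 = 0b111011111111011 = 30715

30715
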